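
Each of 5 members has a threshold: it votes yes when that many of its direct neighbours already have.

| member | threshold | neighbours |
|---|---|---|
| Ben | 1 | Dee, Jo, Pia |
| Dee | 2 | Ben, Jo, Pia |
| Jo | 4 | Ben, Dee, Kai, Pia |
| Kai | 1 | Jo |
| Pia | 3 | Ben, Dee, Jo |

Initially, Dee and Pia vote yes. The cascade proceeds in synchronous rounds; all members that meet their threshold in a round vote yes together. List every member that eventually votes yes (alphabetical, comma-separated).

Round 1 — Dee, Pia vote yes (initial).
Round 2 — checking thresholds:
  Ben: 2 of 3 neighbours ≥ 1, votes yes.
  Jo: 2 of 4 neighbours < 4, holds.
Round 3 — no new yes votes; cascade stops.

Ben, Dee, Pia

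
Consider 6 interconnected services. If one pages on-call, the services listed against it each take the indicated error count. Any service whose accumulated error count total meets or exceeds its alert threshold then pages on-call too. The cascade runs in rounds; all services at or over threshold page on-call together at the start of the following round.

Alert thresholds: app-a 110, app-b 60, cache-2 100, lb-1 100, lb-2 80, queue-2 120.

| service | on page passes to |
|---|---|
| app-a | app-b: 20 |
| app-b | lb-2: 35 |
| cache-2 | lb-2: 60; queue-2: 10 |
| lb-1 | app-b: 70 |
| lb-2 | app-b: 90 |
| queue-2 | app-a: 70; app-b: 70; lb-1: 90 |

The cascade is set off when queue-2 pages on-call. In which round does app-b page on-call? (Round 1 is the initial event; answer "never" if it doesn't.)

2

Round 1 — queue-2 pages on-call (initial).
  app-a: +70 → 70 < 110
  app-b: +70 → 70 ≥ 60
  lb-1: +90 → 90 < 100
Round 2 — app-b pages on-call.
  lb-2: +35 → 35 < 80
No further pages.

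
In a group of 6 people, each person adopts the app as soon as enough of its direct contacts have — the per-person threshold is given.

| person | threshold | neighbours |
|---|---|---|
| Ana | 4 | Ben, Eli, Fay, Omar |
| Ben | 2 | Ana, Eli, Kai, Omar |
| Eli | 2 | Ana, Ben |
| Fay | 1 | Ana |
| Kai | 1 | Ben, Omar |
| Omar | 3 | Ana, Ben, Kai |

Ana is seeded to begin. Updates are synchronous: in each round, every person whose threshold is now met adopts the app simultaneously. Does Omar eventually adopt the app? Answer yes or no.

no

Round 1 — Ana adopts the app (initial).
Round 2 — checking thresholds:
  Ben: 1 of 4 neighbours < 2, not yet.
  Eli: 1 of 2 neighbours < 2, not yet.
  Fay: 1 of 1 neighbours ≥ 1, adopts the app.
  Omar: 1 of 3 neighbours < 3, not yet.
Round 3 — no new adoptions; cascade stops.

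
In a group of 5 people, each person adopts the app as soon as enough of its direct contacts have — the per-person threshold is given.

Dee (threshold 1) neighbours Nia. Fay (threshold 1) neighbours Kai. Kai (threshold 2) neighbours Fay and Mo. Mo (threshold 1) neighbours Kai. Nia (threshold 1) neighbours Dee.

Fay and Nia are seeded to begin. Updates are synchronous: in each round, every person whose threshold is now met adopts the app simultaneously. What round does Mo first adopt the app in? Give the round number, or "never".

never

Round 1 — Fay, Nia adopt the app (initial).
Round 2 — checking thresholds:
  Dee: 1 of 1 neighbours ≥ 1, adopts the app.
  Kai: 1 of 2 neighbours < 2, not yet.
Round 3 — no new adoptions; cascade stops.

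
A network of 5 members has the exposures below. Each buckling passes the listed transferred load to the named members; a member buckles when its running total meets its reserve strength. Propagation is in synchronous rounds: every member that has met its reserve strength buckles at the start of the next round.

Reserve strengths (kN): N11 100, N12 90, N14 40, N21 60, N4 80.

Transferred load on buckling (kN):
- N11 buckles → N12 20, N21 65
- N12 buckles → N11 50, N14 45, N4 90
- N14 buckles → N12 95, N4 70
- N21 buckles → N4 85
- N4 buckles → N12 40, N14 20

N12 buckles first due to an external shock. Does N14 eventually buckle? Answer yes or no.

Round 1 — N12 buckles (initial).
  N11: +50 → 50 < 100
  N14: +45 → 45 ≥ 40
  N4: +90 → 90 ≥ 80
Round 2 — N14, N4 buckle.
No further bucklings.

yes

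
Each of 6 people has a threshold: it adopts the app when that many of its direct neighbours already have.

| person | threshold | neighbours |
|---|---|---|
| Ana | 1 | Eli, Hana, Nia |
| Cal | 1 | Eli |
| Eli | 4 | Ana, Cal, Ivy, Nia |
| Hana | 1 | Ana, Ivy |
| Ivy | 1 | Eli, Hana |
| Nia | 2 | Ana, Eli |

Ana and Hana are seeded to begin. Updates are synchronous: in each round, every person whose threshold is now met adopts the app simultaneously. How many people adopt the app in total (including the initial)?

Round 1 — Ana, Hana adopt the app (initial).
Round 2 — checking thresholds:
  Eli: 1 of 4 neighbours < 4, not yet.
  Ivy: 1 of 2 neighbours ≥ 1, adopts the app.
  Nia: 1 of 2 neighbours < 2, not yet.
Round 3 — no new adoptions; cascade stops.

3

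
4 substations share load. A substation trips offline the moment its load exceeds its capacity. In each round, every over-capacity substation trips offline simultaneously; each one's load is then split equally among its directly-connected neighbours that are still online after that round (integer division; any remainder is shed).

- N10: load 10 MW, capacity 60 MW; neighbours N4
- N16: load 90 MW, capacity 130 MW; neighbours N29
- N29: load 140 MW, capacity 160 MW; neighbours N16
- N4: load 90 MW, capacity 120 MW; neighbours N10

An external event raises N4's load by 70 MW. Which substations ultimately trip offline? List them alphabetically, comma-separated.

Round 1 — N4 at 160 > 120. N4 trips offline.
  N4 sheds 160 MW to N10: 160 each.
    N10: 10+160 = 170 > 60
Round 2 — N10 trips offline.
  N10 sheds 170 MW: no online neighbours, lost.
No further trips.

N10, N4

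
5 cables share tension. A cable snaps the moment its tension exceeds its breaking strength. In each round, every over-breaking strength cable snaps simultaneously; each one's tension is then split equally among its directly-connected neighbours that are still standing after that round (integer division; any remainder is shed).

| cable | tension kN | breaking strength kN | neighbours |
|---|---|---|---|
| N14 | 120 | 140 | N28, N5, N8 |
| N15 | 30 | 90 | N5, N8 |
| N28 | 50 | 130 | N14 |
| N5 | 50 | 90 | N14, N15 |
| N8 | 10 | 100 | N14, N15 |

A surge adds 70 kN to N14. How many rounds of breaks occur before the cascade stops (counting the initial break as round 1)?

4

Round 1 — N14 at 190 > 140. N14 snaps.
  N14 sheds 190 kN to N28, N5, N8: 63 each (1 lost).
    N28: 50+63 = 113 ≤ 130
    N5: 50+63 = 113 > 90
    N8: 10+63 = 73 ≤ 100
Round 2 — N5 snaps.
  N5 sheds 113 kN to N15: 113 each.
    N15: 30+113 = 143 > 90
Round 3 — N15 snaps.
  N15 sheds 143 kN to N8: 143 each.
    N8: 73+143 = 216 > 100
Round 4 — N8 snaps.
  N8 sheds 216 kN: no online neighbours, lost.
No further breaks.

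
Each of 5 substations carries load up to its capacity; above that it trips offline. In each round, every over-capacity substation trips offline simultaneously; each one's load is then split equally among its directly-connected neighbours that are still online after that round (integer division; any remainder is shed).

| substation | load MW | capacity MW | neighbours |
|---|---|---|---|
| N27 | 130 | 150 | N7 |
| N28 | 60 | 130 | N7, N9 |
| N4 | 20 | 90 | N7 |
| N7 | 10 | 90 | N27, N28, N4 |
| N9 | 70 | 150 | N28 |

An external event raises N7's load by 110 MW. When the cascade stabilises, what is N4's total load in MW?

Round 1 — N7 at 120 > 90. N7 trips offline.
  N7 sheds 120 MW to N27, N28, N4: 40 each.
    N27: 130+40 = 170 > 150
    N28: 60+40 = 100 ≤ 130
    N4: 20+40 = 60 ≤ 90
Round 2 — N27 trips offline.
  N27 sheds 170 MW: no online neighbours, lost.
No further trips.

60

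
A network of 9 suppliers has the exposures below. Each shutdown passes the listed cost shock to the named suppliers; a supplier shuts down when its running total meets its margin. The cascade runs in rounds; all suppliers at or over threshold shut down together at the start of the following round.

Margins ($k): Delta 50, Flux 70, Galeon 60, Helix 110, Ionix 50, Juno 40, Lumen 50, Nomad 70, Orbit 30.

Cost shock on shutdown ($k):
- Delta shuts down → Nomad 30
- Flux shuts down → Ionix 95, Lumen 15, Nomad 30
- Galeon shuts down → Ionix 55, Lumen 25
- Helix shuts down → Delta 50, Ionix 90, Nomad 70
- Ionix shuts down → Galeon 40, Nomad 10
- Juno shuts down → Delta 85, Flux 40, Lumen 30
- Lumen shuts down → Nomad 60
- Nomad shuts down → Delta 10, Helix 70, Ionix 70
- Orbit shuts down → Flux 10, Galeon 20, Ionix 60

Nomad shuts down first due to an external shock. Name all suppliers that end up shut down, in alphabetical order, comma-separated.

Ionix, Nomad

Round 1 — Nomad shuts down (initial).
  Delta: +10 → 10 < 50
  Helix: +70 → 70 < 110
  Ionix: +70 → 70 ≥ 50
Round 2 — Ionix shuts down.
  Galeon: +40 → 40 < 60
No further shutdowns.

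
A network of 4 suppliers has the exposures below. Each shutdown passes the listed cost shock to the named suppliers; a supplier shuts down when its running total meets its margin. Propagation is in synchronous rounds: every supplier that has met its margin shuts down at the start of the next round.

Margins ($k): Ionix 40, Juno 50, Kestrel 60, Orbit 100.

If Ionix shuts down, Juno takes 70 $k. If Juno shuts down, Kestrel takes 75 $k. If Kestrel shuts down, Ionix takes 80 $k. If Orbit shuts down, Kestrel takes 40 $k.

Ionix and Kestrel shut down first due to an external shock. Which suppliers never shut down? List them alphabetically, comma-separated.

Orbit

Round 1 — Ionix, Kestrel shut down (initial).
  Juno: +70 → 70 ≥ 50
Round 2 — Juno shuts down.
No further shutdowns.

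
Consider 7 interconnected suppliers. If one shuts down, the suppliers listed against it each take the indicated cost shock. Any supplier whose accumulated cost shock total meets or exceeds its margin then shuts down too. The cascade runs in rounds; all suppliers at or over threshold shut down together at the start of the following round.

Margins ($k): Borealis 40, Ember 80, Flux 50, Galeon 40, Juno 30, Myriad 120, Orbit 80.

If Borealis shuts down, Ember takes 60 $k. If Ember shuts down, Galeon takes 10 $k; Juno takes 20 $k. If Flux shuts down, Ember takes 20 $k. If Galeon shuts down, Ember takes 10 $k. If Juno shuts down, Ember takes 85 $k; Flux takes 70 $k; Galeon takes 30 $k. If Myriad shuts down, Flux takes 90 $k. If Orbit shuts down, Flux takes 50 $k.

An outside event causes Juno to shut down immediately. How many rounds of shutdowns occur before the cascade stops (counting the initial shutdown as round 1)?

Round 1 — Juno shuts down (initial).
  Ember: +85 → 85 ≥ 80
  Flux: +70 → 70 ≥ 50
  Galeon: +30 → 30 < 40
Round 2 — Ember, Flux shut down.
  Galeon: +10 → 40 ≥ 40
Round 3 — Galeon shuts down.
No further shutdowns.

3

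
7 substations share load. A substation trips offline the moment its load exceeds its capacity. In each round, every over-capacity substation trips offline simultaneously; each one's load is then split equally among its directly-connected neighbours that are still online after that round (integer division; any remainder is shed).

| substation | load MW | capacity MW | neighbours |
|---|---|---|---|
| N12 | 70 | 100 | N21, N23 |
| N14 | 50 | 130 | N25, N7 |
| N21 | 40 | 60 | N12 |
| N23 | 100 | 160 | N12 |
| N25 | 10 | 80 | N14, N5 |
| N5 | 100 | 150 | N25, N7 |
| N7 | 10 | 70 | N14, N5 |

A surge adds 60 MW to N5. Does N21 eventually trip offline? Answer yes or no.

no

Round 1 — N5 at 160 > 150. N5 trips offline.
  N5 sheds 160 MW to N25, N7: 80 each.
    N25: 10+80 = 90 > 80
    N7: 10+80 = 90 > 70
Round 2 — N25, N7 trip offline.
  N25 sheds 90 MW to N14: 90 each.
    N14: 50+90 = 140 > 130
  N7 sheds 90 MW to N14: 90 each.
    N14: 140+90 = 230 > 130
Round 3 — N14 trips offline.
  N14 sheds 230 MW: no online neighbours, lost.
No further trips.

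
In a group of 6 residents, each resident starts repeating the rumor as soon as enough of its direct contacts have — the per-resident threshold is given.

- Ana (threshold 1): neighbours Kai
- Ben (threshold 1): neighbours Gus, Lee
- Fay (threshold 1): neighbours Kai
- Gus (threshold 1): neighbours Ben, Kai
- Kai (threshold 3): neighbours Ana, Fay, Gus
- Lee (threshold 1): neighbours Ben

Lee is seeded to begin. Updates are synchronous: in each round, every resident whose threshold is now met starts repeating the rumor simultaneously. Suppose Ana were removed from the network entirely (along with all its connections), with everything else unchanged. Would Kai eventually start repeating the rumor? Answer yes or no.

no

With Ana removed:
Round 1 — Lee starts repeating the rumor (initial).
Round 2 — checking thresholds:
  Ben: 1 of 2 neighbours ≥ 1, starts repeating the rumor.
Round 3 — checking thresholds:
  Gus: 1 of 2 neighbours ≥ 1, starts repeating the rumor.
Round 4 — no new spreads; cascade stops.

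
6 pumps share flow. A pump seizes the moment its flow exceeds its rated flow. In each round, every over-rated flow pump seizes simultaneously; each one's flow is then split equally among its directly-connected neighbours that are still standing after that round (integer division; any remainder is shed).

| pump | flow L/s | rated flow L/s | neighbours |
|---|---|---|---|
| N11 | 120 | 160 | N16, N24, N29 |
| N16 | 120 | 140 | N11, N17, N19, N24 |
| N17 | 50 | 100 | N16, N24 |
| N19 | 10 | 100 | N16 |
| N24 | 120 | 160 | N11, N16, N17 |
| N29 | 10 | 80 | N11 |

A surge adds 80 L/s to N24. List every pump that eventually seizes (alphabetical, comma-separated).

Round 1 — N24 at 200 > 160. N24 seizes.
  N24 sheds 200 L/s to N11, N16, N17: 66 each (2 lost).
    N11: 120+66 = 186 > 160
    N16: 120+66 = 186 > 140
    N17: 50+66 = 116 > 100
Round 2 — N11, N16, N17 seize.
  N11 sheds 186 L/s to N29: 186 each.
    N29: 10+186 = 196 > 80
  N16 sheds 186 L/s to N19: 186 each.
    N19: 10+186 = 196 > 100
  N17 sheds 116 L/s: no online neighbours, lost.
Round 3 — N19, N29 seize.
  N19 sheds 196 L/s: no online neighbours, lost.
  N29 sheds 196 L/s: no online neighbours, lost.
No further seizures.

N11, N16, N17, N19, N24, N29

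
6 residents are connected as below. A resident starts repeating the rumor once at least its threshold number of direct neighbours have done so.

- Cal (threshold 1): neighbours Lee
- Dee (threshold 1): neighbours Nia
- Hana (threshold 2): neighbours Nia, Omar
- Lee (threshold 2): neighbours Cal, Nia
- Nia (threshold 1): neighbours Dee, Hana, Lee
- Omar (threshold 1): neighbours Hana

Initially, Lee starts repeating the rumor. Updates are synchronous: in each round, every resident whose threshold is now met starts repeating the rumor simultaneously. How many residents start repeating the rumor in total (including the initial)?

Round 1 — Lee starts repeating the rumor (initial).
Round 2 — checking thresholds:
  Cal: 1 of 1 neighbours ≥ 1, starts repeating the rumor.
  Nia: 1 of 3 neighbours ≥ 1, starts repeating the rumor.
Round 3 — checking thresholds:
  Dee: 1 of 1 neighbours ≥ 1, starts repeating the rumor.
  Hana: 1 of 2 neighbours < 2, holds.
Round 4 — no new spreads; cascade stops.

4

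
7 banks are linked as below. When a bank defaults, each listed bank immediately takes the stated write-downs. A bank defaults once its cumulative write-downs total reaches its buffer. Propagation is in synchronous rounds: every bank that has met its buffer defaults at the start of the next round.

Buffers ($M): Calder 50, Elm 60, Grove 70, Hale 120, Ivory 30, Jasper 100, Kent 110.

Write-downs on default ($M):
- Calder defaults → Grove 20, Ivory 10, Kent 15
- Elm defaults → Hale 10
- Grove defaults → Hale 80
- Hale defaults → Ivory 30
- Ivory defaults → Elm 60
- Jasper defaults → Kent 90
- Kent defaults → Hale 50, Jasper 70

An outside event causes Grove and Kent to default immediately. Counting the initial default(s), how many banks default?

Round 1 — Grove, Kent default (initial).
  Hale: +80+50 → 130 ≥ 120
  Jasper: +70 → 70 < 100
Round 2 — Hale defaults.
  Ivory: +30 → 30 ≥ 30
Round 3 — Ivory defaults.
  Elm: +60 → 60 ≥ 60
Round 4 — Elm defaults.
No further defaults.

5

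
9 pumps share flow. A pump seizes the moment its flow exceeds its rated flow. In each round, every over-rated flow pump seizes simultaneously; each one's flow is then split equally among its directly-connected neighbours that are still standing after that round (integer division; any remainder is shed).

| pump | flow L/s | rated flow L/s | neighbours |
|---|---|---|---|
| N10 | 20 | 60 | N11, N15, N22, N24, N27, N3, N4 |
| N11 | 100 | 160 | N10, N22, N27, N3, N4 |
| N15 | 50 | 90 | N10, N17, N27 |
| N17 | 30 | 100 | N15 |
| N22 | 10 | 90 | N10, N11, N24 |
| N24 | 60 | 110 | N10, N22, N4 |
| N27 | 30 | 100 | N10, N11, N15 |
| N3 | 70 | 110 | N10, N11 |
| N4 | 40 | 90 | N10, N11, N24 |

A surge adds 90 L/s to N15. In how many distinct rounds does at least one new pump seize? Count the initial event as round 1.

2

Round 1 — N15 at 140 > 90. N15 seizes.
  N15 sheds 140 L/s to N10, N17, N27: 46 each (2 lost).
    N10: 20+46 = 66 > 60
    N17: 30+46 = 76 ≤ 100
    N27: 30+46 = 76 ≤ 100
Round 2 — N10 seizes.
  N10 sheds 66 L/s to N11, N22, N24, N27, N3, N4: 11 each.
    N11: 100+11 = 111 ≤ 160
    N22: 10+11 = 21 ≤ 90
    N24: 60+11 = 71 ≤ 110
    N27: 76+11 = 87 ≤ 100
    N3: 70+11 = 81 ≤ 110
    N4: 40+11 = 51 ≤ 90
No further seizures.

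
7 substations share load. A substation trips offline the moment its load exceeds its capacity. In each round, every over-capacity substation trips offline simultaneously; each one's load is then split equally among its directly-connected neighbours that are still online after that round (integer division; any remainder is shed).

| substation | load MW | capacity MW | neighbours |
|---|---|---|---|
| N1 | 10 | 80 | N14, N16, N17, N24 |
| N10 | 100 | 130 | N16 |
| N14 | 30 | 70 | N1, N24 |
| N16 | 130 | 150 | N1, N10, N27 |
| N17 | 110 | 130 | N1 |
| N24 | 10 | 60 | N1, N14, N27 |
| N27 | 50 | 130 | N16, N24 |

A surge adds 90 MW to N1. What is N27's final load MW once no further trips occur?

Round 1 — N1 at 100 > 80. N1 trips offline.
  N1 sheds 100 MW to N14, N16, N17, N24: 25 each.
    N14: 30+25 = 55 ≤ 70
    N16: 130+25 = 155 > 150
    N17: 110+25 = 135 > 130
    N24: 10+25 = 35 ≤ 60
Round 2 — N16, N17 trip offline.
  N16 sheds 155 MW to N10, N27: 77 each (1 lost).
    N10: 100+77 = 177 > 130
    N27: 50+77 = 127 ≤ 130
  N17 sheds 135 MW: no online neighbours, lost.
Round 3 — N10 trips offline.
  N10 sheds 177 MW: no online neighbours, lost.
No further trips.

127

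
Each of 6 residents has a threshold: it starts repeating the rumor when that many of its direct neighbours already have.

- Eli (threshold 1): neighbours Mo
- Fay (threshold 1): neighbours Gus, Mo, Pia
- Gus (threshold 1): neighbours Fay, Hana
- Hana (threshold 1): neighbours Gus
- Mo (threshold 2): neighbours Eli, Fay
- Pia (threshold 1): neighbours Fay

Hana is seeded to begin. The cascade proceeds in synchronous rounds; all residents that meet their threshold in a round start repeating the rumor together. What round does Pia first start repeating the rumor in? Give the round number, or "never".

4

Round 1 — Hana starts repeating the rumor (initial).
Round 2 — checking thresholds:
  Gus: 1 of 2 neighbours ≥ 1, starts repeating the rumor.
Round 3 — checking thresholds:
  Fay: 1 of 3 neighbours ≥ 1, starts repeating the rumor.
Round 4 — checking thresholds:
  Mo: 1 of 2 neighbours < 2, not yet.
  Pia: 1 of 1 neighbours ≥ 1, starts repeating the rumor.
Round 5 — no new spreads; cascade stops.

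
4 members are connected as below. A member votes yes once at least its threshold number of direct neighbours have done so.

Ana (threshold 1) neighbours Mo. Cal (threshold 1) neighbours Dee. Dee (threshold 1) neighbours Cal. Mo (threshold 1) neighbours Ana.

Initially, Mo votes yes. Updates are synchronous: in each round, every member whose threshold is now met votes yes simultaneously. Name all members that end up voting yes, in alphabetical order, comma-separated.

Round 1 — Mo votes yes (initial).
Round 2 — checking thresholds:
  Ana: 1 of 1 neighbours ≥ 1, votes yes.
Round 3 — no new yes votes; cascade stops.

Ana, Mo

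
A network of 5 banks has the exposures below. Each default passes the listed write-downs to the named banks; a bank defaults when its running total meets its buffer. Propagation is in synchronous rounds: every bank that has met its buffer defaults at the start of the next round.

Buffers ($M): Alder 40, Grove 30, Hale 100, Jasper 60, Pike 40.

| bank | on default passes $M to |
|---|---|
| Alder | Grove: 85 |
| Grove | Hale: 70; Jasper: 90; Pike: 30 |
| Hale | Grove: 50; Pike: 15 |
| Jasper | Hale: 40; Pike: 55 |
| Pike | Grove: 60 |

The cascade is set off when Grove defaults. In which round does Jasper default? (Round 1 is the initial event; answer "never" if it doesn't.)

Round 1 — Grove defaults (initial).
  Hale: +70 → 70 < 100
  Jasper: +90 → 90 ≥ 60
  Pike: +30 → 30 < 40
Round 2 — Jasper defaults.
  Hale: +40 → 110 ≥ 100
  Pike: +55 → 85 ≥ 40
Round 3 — Hale, Pike default.
No further defaults.

2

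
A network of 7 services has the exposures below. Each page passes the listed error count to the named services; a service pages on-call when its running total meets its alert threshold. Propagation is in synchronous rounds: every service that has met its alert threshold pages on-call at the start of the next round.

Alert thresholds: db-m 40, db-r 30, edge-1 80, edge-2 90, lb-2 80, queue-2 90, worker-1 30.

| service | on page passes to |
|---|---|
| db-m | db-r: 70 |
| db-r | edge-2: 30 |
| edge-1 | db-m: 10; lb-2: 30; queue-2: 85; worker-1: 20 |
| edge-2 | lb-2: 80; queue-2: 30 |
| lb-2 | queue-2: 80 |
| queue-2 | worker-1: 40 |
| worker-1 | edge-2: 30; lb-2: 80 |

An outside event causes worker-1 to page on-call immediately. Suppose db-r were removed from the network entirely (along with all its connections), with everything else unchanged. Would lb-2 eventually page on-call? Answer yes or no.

yes

With db-r removed:
Round 1 — worker-1 pages on-call (initial).
  edge-2: +30 → 30 < 90
  lb-2: +80 → 80 ≥ 80
Round 2 — lb-2 pages on-call.
  queue-2: +80 → 80 < 90
No further pages.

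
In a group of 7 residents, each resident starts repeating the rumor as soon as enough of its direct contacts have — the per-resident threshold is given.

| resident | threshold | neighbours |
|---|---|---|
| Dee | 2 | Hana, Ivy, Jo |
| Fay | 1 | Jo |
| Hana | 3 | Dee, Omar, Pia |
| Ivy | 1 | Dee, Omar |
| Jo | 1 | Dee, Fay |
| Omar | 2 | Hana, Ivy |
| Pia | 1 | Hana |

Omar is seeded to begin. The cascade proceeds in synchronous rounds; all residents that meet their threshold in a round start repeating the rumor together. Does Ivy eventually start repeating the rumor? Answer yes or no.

yes

Round 1 — Omar starts repeating the rumor (initial).
Round 2 — checking thresholds:
  Hana: 1 of 3 neighbours < 3, not yet.
  Ivy: 1 of 2 neighbours ≥ 1, starts repeating the rumor.
Round 3 — no new spreads; cascade stops.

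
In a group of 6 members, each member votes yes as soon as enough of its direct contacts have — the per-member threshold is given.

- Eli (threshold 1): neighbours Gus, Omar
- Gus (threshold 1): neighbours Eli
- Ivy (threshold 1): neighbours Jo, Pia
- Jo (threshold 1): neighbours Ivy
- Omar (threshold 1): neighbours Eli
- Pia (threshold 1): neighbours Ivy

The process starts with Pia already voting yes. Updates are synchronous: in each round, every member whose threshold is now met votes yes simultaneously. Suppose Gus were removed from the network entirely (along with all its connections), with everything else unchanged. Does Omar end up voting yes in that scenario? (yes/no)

With Gus removed:
Round 1 — Pia votes yes (initial).
Round 2 — checking thresholds:
  Ivy: 1 of 2 neighbours ≥ 1, votes yes.
Round 3 — checking thresholds:
  Jo: 1 of 1 neighbours ≥ 1, votes yes.
Round 4 — no new yes votes; cascade stops.

no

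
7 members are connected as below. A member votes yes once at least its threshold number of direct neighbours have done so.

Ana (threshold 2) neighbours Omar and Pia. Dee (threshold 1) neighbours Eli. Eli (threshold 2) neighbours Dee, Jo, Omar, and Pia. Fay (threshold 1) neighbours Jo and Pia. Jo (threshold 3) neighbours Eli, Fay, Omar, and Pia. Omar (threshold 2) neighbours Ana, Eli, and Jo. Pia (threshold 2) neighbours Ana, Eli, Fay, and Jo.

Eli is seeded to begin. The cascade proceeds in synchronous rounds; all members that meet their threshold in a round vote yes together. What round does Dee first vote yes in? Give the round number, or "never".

Round 1 — Eli votes yes (initial).
Round 2 — checking thresholds:
  Dee: 1 of 1 neighbours ≥ 1, votes yes.
  Jo: 1 of 4 neighbours < 3, below threshold.
  Omar: 1 of 3 neighbours < 2, below threshold.
  Pia: 1 of 4 neighbours < 2, below threshold.
Round 3 — no new yes votes; cascade stops.

2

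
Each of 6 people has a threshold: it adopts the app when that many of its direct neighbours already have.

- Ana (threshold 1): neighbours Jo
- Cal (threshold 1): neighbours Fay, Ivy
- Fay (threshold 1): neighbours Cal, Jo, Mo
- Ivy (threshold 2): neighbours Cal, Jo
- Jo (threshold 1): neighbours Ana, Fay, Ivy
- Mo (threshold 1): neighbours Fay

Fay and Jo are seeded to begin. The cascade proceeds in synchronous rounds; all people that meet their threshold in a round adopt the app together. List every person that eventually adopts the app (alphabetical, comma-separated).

Round 1 — Fay, Jo adopt the app (initial).
Round 2 — checking thresholds:
  Ana: 1 of 1 neighbours ≥ 1, adopts the app.
  Cal: 1 of 2 neighbours ≥ 1, adopts the app.
  Ivy: 1 of 2 neighbours < 2, below threshold.
  Mo: 1 of 1 neighbours ≥ 1, adopts the app.
Round 3 — checking thresholds:
  Ivy: 2 of 2 neighbours ≥ 2, adopts the app.
Round 4 — no new adoptions; cascade stops.

Ana, Cal, Fay, Ivy, Jo, Mo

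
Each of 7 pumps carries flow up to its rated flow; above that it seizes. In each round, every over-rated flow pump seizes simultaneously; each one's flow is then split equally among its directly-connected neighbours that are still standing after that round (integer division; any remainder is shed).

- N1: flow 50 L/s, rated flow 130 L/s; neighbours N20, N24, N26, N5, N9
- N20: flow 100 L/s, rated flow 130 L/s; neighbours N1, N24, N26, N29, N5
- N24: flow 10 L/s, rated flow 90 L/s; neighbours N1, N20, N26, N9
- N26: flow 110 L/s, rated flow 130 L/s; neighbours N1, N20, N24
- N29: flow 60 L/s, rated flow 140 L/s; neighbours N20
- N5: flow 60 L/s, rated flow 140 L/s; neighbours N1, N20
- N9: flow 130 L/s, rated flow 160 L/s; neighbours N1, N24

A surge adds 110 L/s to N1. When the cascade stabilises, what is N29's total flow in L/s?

104

Round 1 — N1 at 160 > 130. N1 seizes.
  N1 sheds 160 L/s to N20, N24, N26, N5, N9: 32 each.
    N20: 100+32 = 132 > 130
    N24: 10+32 = 42 ≤ 90
    N26: 110+32 = 142 > 130
    N5: 60+32 = 92 ≤ 140
    N9: 130+32 = 162 > 160
Round 2 — N20, N26, N9 seize.
  N20 sheds 132 L/s to N24, N29, N5: 44 each.
    N24: 42+44 = 86 ≤ 90
    N29: 60+44 = 104 ≤ 140
    N5: 92+44 = 136 ≤ 140
  N26 sheds 142 L/s to N24: 142 each.
    N24: 86+142 = 228 > 90
  N9 sheds 162 L/s to N24: 162 each.
    N24: 228+162 = 390 > 90
Round 3 — N24 seizes.
  N24 sheds 390 L/s: no online neighbours, lost.
No further seizures.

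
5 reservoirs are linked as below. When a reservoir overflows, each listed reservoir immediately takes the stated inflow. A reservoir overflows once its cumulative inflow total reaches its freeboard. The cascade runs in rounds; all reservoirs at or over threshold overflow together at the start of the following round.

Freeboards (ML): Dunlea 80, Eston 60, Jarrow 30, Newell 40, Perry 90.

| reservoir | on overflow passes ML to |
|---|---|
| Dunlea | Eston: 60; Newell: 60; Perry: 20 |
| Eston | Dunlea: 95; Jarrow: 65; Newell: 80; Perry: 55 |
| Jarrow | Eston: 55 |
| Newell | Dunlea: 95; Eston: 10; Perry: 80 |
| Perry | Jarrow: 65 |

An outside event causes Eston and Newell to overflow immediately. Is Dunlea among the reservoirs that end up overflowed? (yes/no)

yes

Round 1 — Eston, Newell overflow (initial).
  Dunlea: +95+95 → 190 ≥ 80
  Jarrow: +65 → 65 ≥ 30
  Perry: +55+80 → 135 ≥ 90
Round 2 — Dunlea, Jarrow, Perry overflow.
No further overflows.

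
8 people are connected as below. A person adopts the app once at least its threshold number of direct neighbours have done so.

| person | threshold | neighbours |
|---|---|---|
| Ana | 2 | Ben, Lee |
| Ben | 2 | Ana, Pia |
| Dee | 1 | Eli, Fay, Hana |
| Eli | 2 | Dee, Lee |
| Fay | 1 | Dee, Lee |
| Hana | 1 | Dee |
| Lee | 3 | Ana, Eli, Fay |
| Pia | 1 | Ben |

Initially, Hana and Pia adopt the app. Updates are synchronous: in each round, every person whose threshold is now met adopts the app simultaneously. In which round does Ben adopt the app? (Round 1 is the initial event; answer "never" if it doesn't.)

never

Round 1 — Hana, Pia adopt the app (initial).
Round 2 — checking thresholds:
  Ben: 1 of 2 neighbours < 2, holds.
  Dee: 1 of 3 neighbours ≥ 1, adopts the app.
Round 3 — checking thresholds:
  Ben: 1 of 2 neighbours < 2, holds.
  Eli: 1 of 2 neighbours < 2, holds.
  Fay: 1 of 2 neighbours ≥ 1, adopts the app.
Round 4 — no new adoptions; cascade stops.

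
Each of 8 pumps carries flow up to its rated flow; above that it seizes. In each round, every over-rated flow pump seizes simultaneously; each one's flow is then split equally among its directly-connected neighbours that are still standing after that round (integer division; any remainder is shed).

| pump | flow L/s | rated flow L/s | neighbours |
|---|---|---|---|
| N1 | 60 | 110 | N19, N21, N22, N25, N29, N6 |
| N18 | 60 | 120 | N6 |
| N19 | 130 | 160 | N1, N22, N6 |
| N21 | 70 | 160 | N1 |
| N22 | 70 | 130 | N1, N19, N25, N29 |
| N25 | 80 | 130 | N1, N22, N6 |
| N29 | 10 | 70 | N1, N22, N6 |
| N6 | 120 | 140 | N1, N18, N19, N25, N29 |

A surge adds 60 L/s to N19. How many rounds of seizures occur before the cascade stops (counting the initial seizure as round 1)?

Round 1 — N19 at 190 > 160. N19 seizes.
  N19 sheds 190 L/s to N1, N22, N6: 63 each (1 lost).
    N1: 60+63 = 123 > 110
    N22: 70+63 = 133 > 130
    N6: 120+63 = 183 > 140
Round 2 — N1, N22, N6 seize.
  N1 sheds 123 L/s to N21, N25, N29: 41 each.
    N21: 70+41 = 111 ≤ 160
    N25: 80+41 = 121 ≤ 130
    N29: 10+41 = 51 ≤ 70
  N22 sheds 133 L/s to N25, N29: 66 each (1 lost).
    N25: 121+66 = 187 > 130
    N29: 51+66 = 117 > 70
  N6 sheds 183 L/s to N18, N25, N29: 61 each.
    N18: 60+61 = 121 > 120
    N25: 187+61 = 248 > 130
    N29: 117+61 = 178 > 70
Round 3 — N18, N25, N29 seize.
  N18 sheds 121 L/s: no online neighbours, lost.
  N25 sheds 248 L/s: no online neighbours, lost.
  N29 sheds 178 L/s: no online neighbours, lost.
No further seizures.

3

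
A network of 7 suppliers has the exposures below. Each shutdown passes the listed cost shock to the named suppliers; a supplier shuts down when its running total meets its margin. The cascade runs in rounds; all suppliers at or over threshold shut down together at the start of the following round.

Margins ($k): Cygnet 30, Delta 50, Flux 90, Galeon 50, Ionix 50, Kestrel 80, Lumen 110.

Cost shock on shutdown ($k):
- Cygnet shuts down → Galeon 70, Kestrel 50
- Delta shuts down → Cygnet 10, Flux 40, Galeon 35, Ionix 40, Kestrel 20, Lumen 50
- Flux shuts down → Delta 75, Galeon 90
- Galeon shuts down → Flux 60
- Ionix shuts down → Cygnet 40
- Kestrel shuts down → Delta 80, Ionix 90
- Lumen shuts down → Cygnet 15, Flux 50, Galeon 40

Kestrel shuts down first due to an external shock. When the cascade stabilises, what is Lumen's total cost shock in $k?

Round 1 — Kestrel shuts down (initial).
  Delta: +80 → 80 ≥ 50
  Ionix: +90 → 90 ≥ 50
Round 2 — Delta, Ionix shut down.
  Cygnet: +10+40 → 50 ≥ 30
  Flux: +40 → 40 < 90
  Galeon: +35 → 35 < 50
  Lumen: +50 → 50 < 110
Round 3 — Cygnet shuts down.
  Galeon: +70 → 105 ≥ 50
Round 4 — Galeon shuts down.
  Flux: +60 → 100 ≥ 90
Round 5 — Flux shuts down.
No further shutdowns.

50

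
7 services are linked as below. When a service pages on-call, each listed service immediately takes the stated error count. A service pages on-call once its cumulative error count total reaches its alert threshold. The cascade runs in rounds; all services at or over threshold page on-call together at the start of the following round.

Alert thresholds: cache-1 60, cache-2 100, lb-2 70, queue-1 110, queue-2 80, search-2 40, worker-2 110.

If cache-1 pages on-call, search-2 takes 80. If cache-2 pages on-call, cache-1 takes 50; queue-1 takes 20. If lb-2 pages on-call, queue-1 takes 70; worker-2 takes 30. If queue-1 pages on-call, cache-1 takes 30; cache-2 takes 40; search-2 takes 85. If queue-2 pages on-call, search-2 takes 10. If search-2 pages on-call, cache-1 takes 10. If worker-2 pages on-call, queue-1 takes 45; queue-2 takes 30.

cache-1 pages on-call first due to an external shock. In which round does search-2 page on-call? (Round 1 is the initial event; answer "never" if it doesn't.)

2

Round 1 — cache-1 pages on-call (initial).
  search-2: +80 → 80 ≥ 40
Round 2 — search-2 pages on-call.
No further pages.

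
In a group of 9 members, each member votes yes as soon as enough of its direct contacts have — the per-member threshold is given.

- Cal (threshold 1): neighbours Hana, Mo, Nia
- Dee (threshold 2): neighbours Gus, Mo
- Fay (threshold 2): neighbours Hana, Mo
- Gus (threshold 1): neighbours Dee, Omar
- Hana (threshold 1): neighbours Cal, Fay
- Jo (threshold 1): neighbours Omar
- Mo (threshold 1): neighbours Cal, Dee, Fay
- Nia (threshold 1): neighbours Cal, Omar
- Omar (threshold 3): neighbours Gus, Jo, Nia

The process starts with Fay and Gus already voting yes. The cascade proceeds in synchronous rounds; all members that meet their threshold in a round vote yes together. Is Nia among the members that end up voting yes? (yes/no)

yes

Round 1 — Fay, Gus vote yes (initial).
Round 2 — checking thresholds:
  Dee: 1 of 2 neighbours < 2, not yet.
  Hana: 1 of 2 neighbours ≥ 1, votes yes.
  Mo: 1 of 3 neighbours ≥ 1, votes yes.
  Omar: 1 of 3 neighbours < 3, not yet.
Round 3 — checking thresholds:
  Cal: 2 of 3 neighbours ≥ 1, votes yes.
  Dee: 2 of 2 neighbours ≥ 2, votes yes.
  Omar: 1 of 3 neighbours < 3, not yet.
Round 4 — checking thresholds:
  Nia: 1 of 2 neighbours ≥ 1, votes yes.
  Omar: 1 of 3 neighbours < 3, not yet.
Round 5 — no new yes votes; cascade stops.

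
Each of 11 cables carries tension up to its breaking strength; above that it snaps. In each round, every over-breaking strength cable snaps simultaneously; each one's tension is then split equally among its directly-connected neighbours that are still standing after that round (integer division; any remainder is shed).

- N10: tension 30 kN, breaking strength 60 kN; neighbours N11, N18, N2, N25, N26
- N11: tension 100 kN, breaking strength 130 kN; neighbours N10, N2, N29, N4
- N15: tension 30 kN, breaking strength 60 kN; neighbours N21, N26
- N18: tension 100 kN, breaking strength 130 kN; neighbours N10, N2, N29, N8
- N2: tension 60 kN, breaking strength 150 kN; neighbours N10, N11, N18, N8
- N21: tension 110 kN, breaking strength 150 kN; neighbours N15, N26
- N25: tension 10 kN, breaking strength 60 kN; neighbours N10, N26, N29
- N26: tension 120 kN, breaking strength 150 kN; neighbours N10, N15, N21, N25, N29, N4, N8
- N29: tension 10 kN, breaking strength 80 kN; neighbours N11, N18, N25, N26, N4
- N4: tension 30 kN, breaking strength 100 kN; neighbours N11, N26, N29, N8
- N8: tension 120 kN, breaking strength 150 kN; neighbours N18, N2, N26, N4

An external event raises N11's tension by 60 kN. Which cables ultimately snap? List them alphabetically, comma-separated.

N10, N11

Round 1 — N11 at 160 > 130. N11 snaps.
  N11 sheds 160 kN to N10, N2, N29, N4: 40 each.
    N10: 30+40 = 70 > 60
    N2: 60+40 = 100 ≤ 150
    N29: 10+40 = 50 ≤ 80
    N4: 30+40 = 70 ≤ 100
Round 2 — N10 snaps.
  N10 sheds 70 kN to N18, N2, N25, N26: 17 each (2 lost).
    N18: 100+17 = 117 ≤ 130
    N2: 100+17 = 117 ≤ 150
    N25: 10+17 = 27 ≤ 60
    N26: 120+17 = 137 ≤ 150
No further breaks.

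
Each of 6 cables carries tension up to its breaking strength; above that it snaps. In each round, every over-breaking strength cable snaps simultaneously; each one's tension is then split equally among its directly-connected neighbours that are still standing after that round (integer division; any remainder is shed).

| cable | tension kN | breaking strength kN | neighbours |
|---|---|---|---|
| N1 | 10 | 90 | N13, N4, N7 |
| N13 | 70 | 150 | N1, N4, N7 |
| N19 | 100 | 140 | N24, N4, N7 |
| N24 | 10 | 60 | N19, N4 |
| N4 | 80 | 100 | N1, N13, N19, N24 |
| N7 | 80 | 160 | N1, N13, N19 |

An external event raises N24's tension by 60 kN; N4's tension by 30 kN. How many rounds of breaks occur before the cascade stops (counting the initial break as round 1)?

Round 1 — N24 at 70 > 60; N4 at 110 > 100. N24, N4 snap.
  N24 sheds 70 kN to N19: 70 each.
    N19: 100+70 = 170 > 140
  N4 sheds 110 kN to N1, N13, N19: 36 each (2 lost).
    N1: 10+36 = 46 ≤ 90
    N13: 70+36 = 106 ≤ 150
    N19: 170+36 = 206 > 140
Round 2 — N19 snaps.
  N19 sheds 206 kN to N7: 206 each.
    N7: 80+206 = 286 > 160
Round 3 — N7 snaps.
  N7 sheds 286 kN to N1, N13: 143 each.
    N1: 46+143 = 189 > 90
    N13: 106+143 = 249 > 150
Round 4 — N1, N13 snap.
  N1 sheds 189 kN: no online neighbours, lost.
  N13 sheds 249 kN: no online neighbours, lost.
No further breaks.

4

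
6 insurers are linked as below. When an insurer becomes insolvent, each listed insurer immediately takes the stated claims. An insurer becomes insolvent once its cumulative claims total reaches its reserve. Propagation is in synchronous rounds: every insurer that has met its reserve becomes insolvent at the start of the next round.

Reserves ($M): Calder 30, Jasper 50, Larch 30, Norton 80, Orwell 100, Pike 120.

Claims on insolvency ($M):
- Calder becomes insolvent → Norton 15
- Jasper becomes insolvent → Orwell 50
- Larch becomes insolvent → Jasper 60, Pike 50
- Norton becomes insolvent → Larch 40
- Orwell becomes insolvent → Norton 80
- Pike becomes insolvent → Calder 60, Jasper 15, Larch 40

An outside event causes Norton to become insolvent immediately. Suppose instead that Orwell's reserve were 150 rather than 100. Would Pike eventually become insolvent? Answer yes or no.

no

With Orwell's reserve at 150:
Round 1 — Norton becomes insolvent (initial).
  Larch: +40 → 40 ≥ 30
Round 2 — Larch becomes insolvent.
  Jasper: +60 → 60 ≥ 50
  Pike: +50 → 50 < 120
Round 3 — Jasper becomes insolvent.
  Orwell: +50 → 50 < 150
No further insolvencies.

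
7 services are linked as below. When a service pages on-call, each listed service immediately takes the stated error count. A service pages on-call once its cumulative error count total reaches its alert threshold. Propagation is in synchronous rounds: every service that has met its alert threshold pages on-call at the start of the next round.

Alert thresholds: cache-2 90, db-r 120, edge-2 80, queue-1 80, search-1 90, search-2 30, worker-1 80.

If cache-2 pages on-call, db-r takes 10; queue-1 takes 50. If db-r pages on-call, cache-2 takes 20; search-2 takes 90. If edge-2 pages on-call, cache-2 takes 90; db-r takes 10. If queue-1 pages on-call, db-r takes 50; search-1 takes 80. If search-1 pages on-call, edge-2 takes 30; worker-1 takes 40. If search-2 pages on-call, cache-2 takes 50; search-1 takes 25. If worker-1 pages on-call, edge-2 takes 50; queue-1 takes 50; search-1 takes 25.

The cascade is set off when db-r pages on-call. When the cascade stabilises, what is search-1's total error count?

Round 1 — db-r pages on-call (initial).
  cache-2: +20 → 20 < 90
  search-2: +90 → 90 ≥ 30
Round 2 — search-2 pages on-call.
  cache-2: +50 → 70 < 90
  search-1: +25 → 25 < 90
No further pages.

25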